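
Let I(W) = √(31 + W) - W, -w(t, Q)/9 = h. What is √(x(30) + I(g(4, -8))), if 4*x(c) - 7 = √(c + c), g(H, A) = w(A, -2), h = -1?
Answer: √(-29 + 2*√15 + 8*√10)/2 ≈ 1.0055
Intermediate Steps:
w(t, Q) = 9 (w(t, Q) = -9*(-1) = 9)
g(H, A) = 9
x(c) = 7/4 + √2*√c/4 (x(c) = 7/4 + √(c + c)/4 = 7/4 + √(2*c)/4 = 7/4 + (√2*√c)/4 = 7/4 + √2*√c/4)
√(x(30) + I(g(4, -8))) = √((7/4 + √2*√30/4) + (√(31 + 9) - 1*9)) = √((7/4 + √15/2) + (√40 - 9)) = √((7/4 + √15/2) + (2*√10 - 9)) = √((7/4 + √15/2) + (-9 + 2*√10)) = √(-29/4 + √15/2 + 2*√10)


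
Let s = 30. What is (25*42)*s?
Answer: 31500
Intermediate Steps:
(25*42)*s = (25*42)*30 = 1050*30 = 31500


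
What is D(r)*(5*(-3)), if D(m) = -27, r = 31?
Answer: 405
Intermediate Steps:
D(r)*(5*(-3)) = -135*(-3) = -27*(-15) = 405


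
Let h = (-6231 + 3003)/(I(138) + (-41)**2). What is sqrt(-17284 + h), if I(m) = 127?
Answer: 5*I*sqrt(35315551)/226 ≈ 131.48*I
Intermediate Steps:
h = -807/452 (h = (-6231 + 3003)/(127 + (-41)**2) = -3228/(127 + 1681) = -3228/1808 = -3228*1/1808 = -807/452 ≈ -1.7854)
sqrt(-17284 + h) = sqrt(-17284 - 807/452) = sqrt(-7813175/452) = 5*I*sqrt(35315551)/226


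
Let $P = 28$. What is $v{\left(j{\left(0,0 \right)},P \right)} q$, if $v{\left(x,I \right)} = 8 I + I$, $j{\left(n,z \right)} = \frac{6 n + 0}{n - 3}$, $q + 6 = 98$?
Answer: $23184$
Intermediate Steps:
$q = 92$ ($q = -6 + 98 = 92$)
$j{\left(n,z \right)} = \frac{6 n}{-3 + n}$
$v{\left(x,I \right)} = 9 I$
$v{\left(j{\left(0,0 \right)},P \right)} q = 9 \cdot 28 \cdot 92 = 252 \cdot 92 = 23184$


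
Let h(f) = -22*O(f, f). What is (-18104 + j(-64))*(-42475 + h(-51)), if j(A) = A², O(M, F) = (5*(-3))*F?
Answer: 830744440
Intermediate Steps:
O(M, F) = -15*F
h(f) = 330*f (h(f) = -(-330)*f = 330*f)
(-18104 + j(-64))*(-42475 + h(-51)) = (-18104 + (-64)²)*(-42475 + 330*(-51)) = (-18104 + 4096)*(-42475 - 16830) = -14008*(-59305) = 830744440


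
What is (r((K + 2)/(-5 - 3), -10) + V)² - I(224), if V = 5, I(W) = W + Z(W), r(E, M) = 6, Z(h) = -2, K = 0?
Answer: -101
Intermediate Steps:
I(W) = -2 + W (I(W) = W - 2 = -2 + W)
(r((K + 2)/(-5 - 3), -10) + V)² - I(224) = (6 + 5)² - (-2 + 224) = 11² - 1*222 = 121 - 222 = -101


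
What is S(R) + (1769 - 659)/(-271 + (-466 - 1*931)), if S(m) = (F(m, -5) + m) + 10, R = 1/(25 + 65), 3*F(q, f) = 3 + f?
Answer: 54287/6255 ≈ 8.6790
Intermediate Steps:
F(q, f) = 1 + f/3 (F(q, f) = (3 + f)/3 = 1 + f/3)
R = 1/90 ≈ 0.011111
S(m) = 28/3 + m (S(m) = ((1 + (1/3)*(-5)) + m) + 10 = ((1 - 5/3) + m) + 10 = (-2/3 + m) + 10 = 28/3 + m)
S(R) + (1769 - 659)/(-271 + (-466 - 1*931)) = (28/3 + 1/90) + (1769 - 659)/(-271 + (-466 - 1*931)) = 841/90 + 1110/(-271 + (-466 - 931)) = 841/90 + 1110/(-271 - 1397) = 841/90 + 1110/(-1668) = 841/90 + 1110*(-1/1668) = 841/90 - 185/278 = 54287/6255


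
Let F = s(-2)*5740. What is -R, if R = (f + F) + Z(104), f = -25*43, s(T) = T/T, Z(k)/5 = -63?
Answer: -4350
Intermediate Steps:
Z(k) = -315 (Z(k) = 5*(-63) = -315)
s(T) = 1
f = -1075
F = 5740 (F = 1*5740 = 5740)
R = 4350 (R = (-1075 + 5740) - 315 = 4665 - 315 = 4350)
-R = -1*4350 = -4350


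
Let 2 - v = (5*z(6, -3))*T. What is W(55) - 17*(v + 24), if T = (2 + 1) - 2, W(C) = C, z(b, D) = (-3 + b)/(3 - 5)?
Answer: -1029/2 ≈ -514.50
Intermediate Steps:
z(b, D) = 3/2 - b/2 (z(b, D) = (-3 + b)/(-2) = (-3 + b)*(-½) = 3/2 - b/2)
T = 1 (T = 3 - 2 = 1)
v = 19/2 (v = 2 - 5*(3/2 - ½*6) = 2 - 5*(3/2 - 3) = 2 - 5*(-3/2) = 2 - (-15)/2 = 2 - 1*(-15/2) = 2 + 15/2 = 19/2 ≈ 9.5000)
W(55) - 17*(v + 24) = 55 - 17*(19/2 + 24) = 55 - 17*67/2 = 55 - 1139/2 = -1029/2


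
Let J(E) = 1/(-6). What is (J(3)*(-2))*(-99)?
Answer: -33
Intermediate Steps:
J(E) = -⅙
(J(3)*(-2))*(-99) = -⅙*(-2)*(-99) = (⅓)*(-99) = -33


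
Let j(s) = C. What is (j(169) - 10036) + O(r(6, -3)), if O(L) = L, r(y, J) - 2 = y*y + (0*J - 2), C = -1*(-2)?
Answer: -9998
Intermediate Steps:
C = 2
r(y, J) = y² (r(y, J) = 2 + (y*y + (0*J - 2)) = 2 + (y² + (0 - 2)) = 2 + (y² - 2) = 2 + (-2 + y²) = y²)
j(s) = 2
(j(169) - 10036) + O(r(6, -3)) = (2 - 10036) + 6² = -10034 + 36 = -9998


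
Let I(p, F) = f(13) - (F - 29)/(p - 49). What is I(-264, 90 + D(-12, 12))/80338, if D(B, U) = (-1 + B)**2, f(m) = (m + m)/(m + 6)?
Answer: 6254/238885043 ≈ 2.6180e-5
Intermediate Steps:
f(m) = 2*m/(6 + m) (f(m) = (2*m)/(6 + m) = 2*m/(6 + m))
I(p, F) = 26/19 - (-29 + F)/(-49 + p) (I(p, F) = 2*13/(6 + 13) - (F - 29)/(p - 49) = 2*13/19 - (-29 + F)/(-49 + p) = 2*13*(1/19) - (-29 + F)/(-49 + p) = 26/19 - (-29 + F)/(-49 + p))
I(-264, 90 + D(-12, 12))/80338 = ((-723 - 19*(90 + (-1 - 12)**2) + 26*(-264))/(19*(-49 - 264)))/80338 = ((1/19)*(-723 - 19*(90 + (-13)**2) - 6864)/(-313))*(1/80338) = ((1/19)*(-1/313)*(-723 - 19*(90 + 169) - 6864))*(1/80338) = ((1/19)*(-1/313)*(-723 - 19*259 - 6864))*(1/80338) = ((1/19)*(-1/313)*(-723 - 4921 - 6864))*(1/80338) = ((1/19)*(-1/313)*(-12508))*(1/80338) = (12508/5947)*(1/80338) = 6254/238885043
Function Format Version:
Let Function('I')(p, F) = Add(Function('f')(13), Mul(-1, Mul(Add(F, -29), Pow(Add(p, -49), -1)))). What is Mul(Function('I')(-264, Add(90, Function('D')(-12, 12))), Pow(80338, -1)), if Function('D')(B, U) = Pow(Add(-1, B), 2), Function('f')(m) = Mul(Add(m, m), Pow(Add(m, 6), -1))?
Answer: Rational(6254, 238885043) ≈ 2.6180e-5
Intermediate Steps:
Function('f')(m) = Mul(2, m, Pow(Add(6, m), -1)) (Function('f')(m) = Mul(Mul(2, m), Pow(Add(6, m), -1)) = Mul(2, m, Pow(Add(6, m), -1)))
Function('I')(p, F) = Add(Rational(26, 19), Mul(-1, Pow(Add(-49, p), -1), Add(-29, F))) (Function('I')(p, F) = Add(Mul(2, 13, Pow(Add(6, 13), -1)), Mul(-1, Mul(Add(F, -29), Pow(Add(p, -49), -1)))) = Add(Mul(2, 13, Pow(19, -1)), Mul(-1, Mul(Add(-29, F), Pow(Add(-49, p), -1)))) = Add(Mul(2, 13, Rational(1, 19)), Mul(-1, Mul(Pow(Add(-49, p), -1), Add(-29, F)))) = Add(Rational(26, 19), Mul(-1, Pow(Add(-49, p), -1), Add(-29, F))))
Mul(Function('I')(-264, Add(90, Function('D')(-12, 12))), Pow(80338, -1)) = Mul(Mul(Rational(1, 19), Pow(Add(-49, -264), -1), Add(-723, Mul(-19, Add(90, Pow(Add(-1, -12), 2))), Mul(26, -264))), Pow(80338, -1)) = Mul(Mul(Rational(1, 19), Pow(-313, -1), Add(-723, Mul(-19, Add(90, Pow(-13, 2))), -6864)), Rational(1, 80338)) = Mul(Mul(Rational(1, 19), Rational(-1, 313), Add(-723, Mul(-19, Add(90, 169)), -6864)), Rational(1, 80338)) = Mul(Mul(Rational(1, 19), Rational(-1, 313), Add(-723, Mul(-19, 259), -6864)), Rational(1, 80338)) = Mul(Mul(Rational(1, 19), Rational(-1, 313), Add(-723, -4921, -6864)), Rational(1, 80338)) = Mul(Mul(Rational(1, 19), Rational(-1, 313), -12508), Rational(1, 80338)) = Mul(Rational(12508, 5947), Rational(1, 80338)) = Rational(6254, 238885043)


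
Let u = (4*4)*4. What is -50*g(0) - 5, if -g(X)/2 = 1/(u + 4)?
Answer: -60/17 ≈ -3.5294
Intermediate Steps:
u = 64 (u = 16*4 = 64)
g(X) = -1/34 (g(X) = -2/(64 + 4) = -2/68 = -2*1/68 = -1/34)
-50*g(0) - 5 = -50*(-1/34) - 5 = 25/17 - 5 = -60/17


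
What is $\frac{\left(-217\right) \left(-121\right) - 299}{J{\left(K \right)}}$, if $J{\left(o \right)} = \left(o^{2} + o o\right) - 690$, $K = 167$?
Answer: $\frac{12979}{27544} \approx 0.47121$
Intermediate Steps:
$J{\left(o \right)} = -690 + 2 o^{2}$ ($J{\left(o \right)} = \left(o^{2} + o^{2}\right) - 690 = 2 o^{2} - 690 = -690 + 2 o^{2}$)
$\frac{\left(-217\right) \left(-121\right) - 299}{J{\left(K \right)}} = \frac{\left(-217\right) \left(-121\right) - 299}{-690 + 2 \cdot 167^{2}} = \frac{26257 - 299}{-690 + 2 \cdot 27889} = \frac{25958}{-690 + 55778} = \frac{25958}{55088} = 25958 \cdot \frac{1}{55088} = \frac{12979}{27544}$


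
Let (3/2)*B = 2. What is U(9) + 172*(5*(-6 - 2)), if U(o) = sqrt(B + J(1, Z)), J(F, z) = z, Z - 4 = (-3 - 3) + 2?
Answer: -6880 + 2*sqrt(3)/3 ≈ -6878.8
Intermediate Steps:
Z = 0 (Z = 4 + ((-3 - 3) + 2) = 4 + (-6 + 2) = 4 - 4 = 0)
B = 4/3 (B = (2/3)*2 = 4/3 ≈ 1.3333)
U(o) = 2*sqrt(3)/3 (U(o) = sqrt(4/3 + 0) = sqrt(4/3) = 2*sqrt(3)/3)
U(9) + 172*(5*(-6 - 2)) = 2*sqrt(3)/3 + 172*(5*(-6 - 2)) = 2*sqrt(3)/3 + 172*(5*(-8)) = 2*sqrt(3)/3 + 172*(-40) = 2*sqrt(3)/3 - 6880 = -6880 + 2*sqrt(3)/3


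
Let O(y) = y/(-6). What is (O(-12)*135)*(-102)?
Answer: -27540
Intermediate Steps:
O(y) = -y/6 (O(y) = y*(-1/6) = -y/6)
(O(-12)*135)*(-102) = (-1/6*(-12)*135)*(-102) = (2*135)*(-102) = 270*(-102) = -27540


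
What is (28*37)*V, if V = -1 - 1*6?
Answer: -7252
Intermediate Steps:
V = -7 (V = -1 - 6 = -7)
(28*37)*V = (28*37)*(-7) = 1036*(-7) = -7252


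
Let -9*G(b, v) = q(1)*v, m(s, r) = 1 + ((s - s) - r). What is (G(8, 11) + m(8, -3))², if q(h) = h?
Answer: 625/81 ≈ 7.7160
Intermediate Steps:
m(s, r) = 1 - r (m(s, r) = 1 + (0 - r) = 1 - r)
G(b, v) = -v/9
(G(8, 11) + m(8, -3))² = (-⅑*11 + (1 - 1*(-3)))² = (-11/9 + (1 + 3))² = (-11/9 + 4)² = (25/9)² = 625/81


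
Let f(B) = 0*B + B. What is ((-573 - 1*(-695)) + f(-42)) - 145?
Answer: -65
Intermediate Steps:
f(B) = B (f(B) = 0 + B = B)
((-573 - 1*(-695)) + f(-42)) - 145 = ((-573 - 1*(-695)) - 42) - 145 = ((-573 + 695) - 42) - 145 = (122 - 42) - 145 = 80 - 145 = -65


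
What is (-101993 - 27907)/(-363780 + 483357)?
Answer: -43300/39859 ≈ -1.0863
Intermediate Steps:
(-101993 - 27907)/(-363780 + 483357) = -129900/119577 = -129900*1/119577 = -43300/39859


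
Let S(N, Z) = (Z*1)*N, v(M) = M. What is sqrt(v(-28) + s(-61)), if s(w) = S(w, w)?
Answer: sqrt(3693) ≈ 60.770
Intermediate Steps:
S(N, Z) = N*Z (S(N, Z) = Z*N = N*Z)
s(w) = w**2 (s(w) = w*w = w**2)
sqrt(v(-28) + s(-61)) = sqrt(-28 + (-61)**2) = sqrt(-28 + 3721) = sqrt(3693)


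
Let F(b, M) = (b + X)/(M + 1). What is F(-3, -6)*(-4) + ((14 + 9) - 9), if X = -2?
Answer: 10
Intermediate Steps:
F(b, M) = (-2 + b)/(1 + M) (F(b, M) = (b - 2)/(M + 1) = (-2 + b)/(1 + M))
F(-3, -6)*(-4) + ((14 + 9) - 9) = ((-2 - 3)/(1 - 6))*(-4) + ((14 + 9) - 9) = (-5/(-5))*(-4) + (23 - 9) = -⅕*(-5)*(-4) + 14 = 1*(-4) + 14 = -4 + 14 = 10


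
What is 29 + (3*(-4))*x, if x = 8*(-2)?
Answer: 221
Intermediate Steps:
x = -16
29 + (3*(-4))*x = 29 + (3*(-4))*(-16) = 29 - 12*(-16) = 29 + 192 = 221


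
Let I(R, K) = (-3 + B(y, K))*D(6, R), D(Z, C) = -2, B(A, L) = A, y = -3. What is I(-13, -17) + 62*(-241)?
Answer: -14930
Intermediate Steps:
I(R, K) = 12 (I(R, K) = (-3 - 3)*(-2) = -6*(-2) = 12)
I(-13, -17) + 62*(-241) = 12 + 62*(-241) = 12 - 14942 = -14930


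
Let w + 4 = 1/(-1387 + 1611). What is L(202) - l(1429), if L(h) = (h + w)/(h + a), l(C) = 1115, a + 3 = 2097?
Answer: -573404607/514304 ≈ -1114.9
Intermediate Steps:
a = 2094 (a = -3 + 2097 = 2094)
w = -895/224 (w = -4 + 1/(-1387 + 1611) = -4 + 1/224 = -895/224 ≈ -3.9955)
L(h) = (-895/224 + h)/(2094 + h) (L(h) = (h - 895/224)/(h + 2094) = (-895/224 + h)/(2094 + h))
L(202) - l(1429) = (-895/224 + 202)/(2094 + 202) - 1*1115 = (44353/224)/2296 - 1115 = (1/2296)*(44353/224) - 1115 = 44353/514304 - 1115 = -573404607/514304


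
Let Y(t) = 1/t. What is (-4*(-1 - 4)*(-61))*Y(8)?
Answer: -305/2 ≈ -152.50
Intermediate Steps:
(-4*(-1 - 4)*(-61))*Y(8) = (-4*(-1 - 4)*(-61))/8 = (-4*(-5)*(-61))*(⅛) = (20*(-61))*(⅛) = -1220*⅛ = -305/2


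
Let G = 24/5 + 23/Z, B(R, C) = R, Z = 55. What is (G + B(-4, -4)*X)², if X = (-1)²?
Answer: 4489/3025 ≈ 1.4840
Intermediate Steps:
X = 1
G = 287/55 (G = 24/5 + 23/55 = 287/55 ≈ 5.2182)
(G + B(-4, -4)*X)² = (287/55 - 4*1)² = (287/55 - 4)² = (67/55)² = 4489/3025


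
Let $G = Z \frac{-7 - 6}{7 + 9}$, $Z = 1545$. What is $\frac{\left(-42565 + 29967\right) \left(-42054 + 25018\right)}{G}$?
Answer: $- \frac{3433912448}{20085} \approx -1.7097 \cdot 10^{5}$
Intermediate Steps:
$G = - \frac{20085}{16}$ ($G = 1545 \frac{-7 - 6}{7 + 9} = 1545 \left(- \frac{13}{16}\right) = - \frac{20085}{16} \approx -1255.3$)
$\frac{\left(-42565 + 29967\right) \left(-42054 + 25018\right)}{G} = \frac{\left(-42565 + 29967\right) \left(-42054 + 25018\right)}{- \frac{20085}{16}} = \left(-12598\right) \left(-17036\right) \left(- \frac{16}{20085}\right) = 214619528 \left(- \frac{16}{20085}\right) = - \frac{3433912448}{20085}$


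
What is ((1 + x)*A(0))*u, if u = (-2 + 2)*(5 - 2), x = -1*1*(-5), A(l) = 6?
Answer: 0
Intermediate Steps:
x = 5 (x = -1*(-5) = 5)
u = 0 (u = 0*3 = 0)
((1 + x)*A(0))*u = ((1 + 5)*6)*0 = (6*6)*0 = 36*0 = 0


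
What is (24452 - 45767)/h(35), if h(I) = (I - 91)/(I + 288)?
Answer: 983535/8 ≈ 1.2294e+5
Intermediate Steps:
h(I) = (-91 + I)/(288 + I)
(24452 - 45767)/h(35) = (24452 - 45767)/(((-91 + 35)/(288 + 35))) = -21315/(-56/323) = -21315*(-323/56) = 983535/8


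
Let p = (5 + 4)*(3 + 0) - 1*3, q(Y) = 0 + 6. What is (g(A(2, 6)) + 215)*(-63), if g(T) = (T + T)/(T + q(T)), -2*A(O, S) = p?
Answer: -13797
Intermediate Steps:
q(Y) = 6
p = 24 (p = 9*3 - 3 = 27 - 3 = 24)
A(O, S) = -12 (A(O, S) = -½*24 = -12)
g(T) = 2*T/(6 + T) (g(T) = (T + T)/(T + 6) = (2*T)/(6 + T) = 2*T/(6 + T))
(g(A(2, 6)) + 215)*(-63) = (2*(-12)/(6 - 12) + 215)*(-63) = (2*(-12)/(-6) + 215)*(-63) = (2*(-12)*(-⅙) + 215)*(-63) = (4 + 215)*(-63) = 219*(-63) = -13797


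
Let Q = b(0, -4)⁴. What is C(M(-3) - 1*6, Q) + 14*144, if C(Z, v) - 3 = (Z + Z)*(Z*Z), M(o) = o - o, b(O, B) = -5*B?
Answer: 1587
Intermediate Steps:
M(o) = 0
Q = 160000 (Q = (-5*(-4))⁴ = 20⁴ = 160000)
C(Z, v) = 3 + 2*Z³ (C(Z, v) = 3 + (Z + Z)*(Z*Z) = 3 + (2*Z)*Z² = 3 + 2*Z³)
C(M(-3) - 1*6, Q) + 14*144 = (3 + 2*(0 - 1*6)³) + 14*144 = (3 + 2*(0 - 6)³) + 2016 = (3 + 2*(-6)³) + 2016 = (3 + 2*(-216)) + 2016 = (3 - 432) + 2016 = -429 + 2016 = 1587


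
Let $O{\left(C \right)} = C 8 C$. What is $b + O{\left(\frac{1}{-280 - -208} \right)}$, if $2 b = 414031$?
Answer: $\frac{134146045}{648} \approx 2.0702 \cdot 10^{5}$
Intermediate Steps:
$O{\left(C \right)} = 8 C^{2}$ ($O{\left(C \right)} = 8 C C = 8 C^{2}$)
$b = \frac{414031}{2}$ ($b = \frac{1}{2} \cdot 414031 = \frac{414031}{2} \approx 2.0702 \cdot 10^{5}$)
$b + O{\left(\frac{1}{-280 - -208} \right)} = \frac{414031}{2} + 8 \left(\frac{1}{-280 - -208}\right)^{2} = \frac{414031}{2} + 8 \left(\frac{1}{-280 + 208}\right)^{2} = \frac{414031}{2} + 8 \left(\frac{1}{-72}\right)^{2} = \frac{414031}{2} + 8 \left(- \frac{1}{72}\right)^{2} = \frac{414031}{2} + 8 \cdot \frac{1}{5184} = \frac{414031}{2} + \frac{1}{648} = \frac{134146045}{648}$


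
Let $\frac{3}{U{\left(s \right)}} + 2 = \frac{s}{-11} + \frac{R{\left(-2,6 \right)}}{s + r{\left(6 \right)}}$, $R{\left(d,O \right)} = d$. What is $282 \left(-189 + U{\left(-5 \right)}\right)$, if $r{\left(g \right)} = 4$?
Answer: $- \frac{257184}{5} \approx -51437.0$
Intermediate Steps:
$U{\left(s \right)} = \frac{3}{-2 - \frac{2}{4 + s} - \frac{s}{11}}$ ($U{\left(s \right)} = \frac{3}{-2 + \left(\frac{s}{-11} - \frac{2}{s + 4}\right)} = \frac{3}{-2 + \left(s \left(- \frac{1}{11}\right) - \frac{2}{4 + s}\right)} = \frac{3}{-2 - \left(\frac{2}{4 + s} + \frac{s}{11}\right)} = \frac{3}{-2 - \frac{2}{4 + s} - \frac{s}{11}}$)
$282 \left(-189 + U{\left(-5 \right)}\right) = 282 \left(-189 + \frac{33 \left(-4 - -5\right)}{110 + \left(-5\right)^{2} + 26 \left(-5\right)}\right) = 282 \left(-189 + \frac{33 \left(-4 + 5\right)}{110 + 25 - 130}\right) = 282 \left(-189 + 33 \cdot \frac{1}{5} \cdot 1\right) = 282 \left(-189 + \frac{33}{5}\right) = 282 \left(- \frac{912}{5}\right) = - \frac{257184}{5}$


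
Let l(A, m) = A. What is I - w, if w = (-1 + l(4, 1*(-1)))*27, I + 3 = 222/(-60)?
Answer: -877/10 ≈ -87.700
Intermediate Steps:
I = -67/10 (I = -3 + 222/(-60) = -3 + 222*(-1/60) = -3 - 37/10 = -67/10 ≈ -6.7000)
w = 81 (w = (-1 + 4)*27 = 3*27 = 81)
I - w = -67/10 - 1*81 = -67/10 - 81 = -877/10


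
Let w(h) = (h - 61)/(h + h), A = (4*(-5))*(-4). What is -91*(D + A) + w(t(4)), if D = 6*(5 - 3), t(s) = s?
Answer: -67033/8 ≈ -8379.1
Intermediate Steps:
D = 12 (D = 6*2 = 12)
A = 80 (A = -20*(-4) = 80)
w(h) = (-61 + h)/(2*h) (w(h) = (-61 + h)/((2*h)) = (-61 + h)*(1/(2*h)) = (-61 + h)/(2*h))
-91*(D + A) + w(t(4)) = -91*(12 + 80) + (½)*(-61 + 4)/4 = -91*92 + (½)*(¼)*(-57) = -8372 - 57/8 = -67033/8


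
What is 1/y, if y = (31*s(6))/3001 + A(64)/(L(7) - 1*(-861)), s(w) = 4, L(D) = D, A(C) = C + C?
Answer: 651217/122940 ≈ 5.2970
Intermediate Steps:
A(C) = 2*C
y = 122940/651217 (y = (31*4)/3001 + (2*64)/(7 - 1*(-861)) = 124*(1/3001) + 128/(7 + 861) = 124/3001 + 128/868 = 124/3001 + 128*(1/868) = 124/3001 + 32/217 = 122940/651217 ≈ 0.18879)
1/y = 1/(122940/651217) = 651217/122940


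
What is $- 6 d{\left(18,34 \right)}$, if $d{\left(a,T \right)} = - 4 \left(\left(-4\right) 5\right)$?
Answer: $-480$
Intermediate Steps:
$d{\left(a,T \right)} = 80$ ($d{\left(a,T \right)} = \left(-4\right) \left(-20\right) = 80$)
$- 6 d{\left(18,34 \right)} = \left(-6\right) 80 = -480$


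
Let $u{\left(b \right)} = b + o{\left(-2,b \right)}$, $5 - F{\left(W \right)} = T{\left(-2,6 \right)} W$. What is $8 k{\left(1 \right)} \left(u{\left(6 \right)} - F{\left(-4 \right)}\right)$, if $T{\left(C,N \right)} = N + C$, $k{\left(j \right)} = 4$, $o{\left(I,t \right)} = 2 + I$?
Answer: $-480$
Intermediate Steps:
$T{\left(C,N \right)} = C + N$
$F{\left(W \right)} = 5 - 4 W$ ($F{\left(W \right)} = 5 - \left(-2 + 6\right) W = 5 - 4 W$)
$u{\left(b \right)} = b$ ($u{\left(b \right)} = b + \left(2 - 2\right) = b + 0 = b$)
$8 k{\left(1 \right)} \left(u{\left(6 \right)} - F{\left(-4 \right)}\right) = 8 \cdot 4 \left(6 - \left(5 - -16\right)\right) = 32 \left(6 - \left(5 + 16\right)\right) = 32 \left(6 - 21\right) = 32 \left(-15\right) = -480$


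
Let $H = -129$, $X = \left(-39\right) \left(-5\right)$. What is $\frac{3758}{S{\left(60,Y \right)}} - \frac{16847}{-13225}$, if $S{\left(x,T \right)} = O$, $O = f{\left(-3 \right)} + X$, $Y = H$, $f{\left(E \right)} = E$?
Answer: $\frac{26467087}{1269600} \approx 20.847$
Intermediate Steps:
$X = 195$
$Y = -129$
$O = 192$ ($O = -3 + 195 = 192$)
$S{\left(x,T \right)} = 192$
$\frac{3758}{S{\left(60,Y \right)}} - \frac{16847}{-13225} = \frac{3758}{192} - \frac{16847}{-13225} = 3758 \cdot \frac{1}{192} - - \frac{16847}{13225} = \frac{1879}{96} + \frac{16847}{13225} = \frac{26467087}{1269600}$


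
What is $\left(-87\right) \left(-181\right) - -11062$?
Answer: $26809$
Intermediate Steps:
$\left(-87\right) \left(-181\right) - -11062 = 15747 + 11062 = 26809$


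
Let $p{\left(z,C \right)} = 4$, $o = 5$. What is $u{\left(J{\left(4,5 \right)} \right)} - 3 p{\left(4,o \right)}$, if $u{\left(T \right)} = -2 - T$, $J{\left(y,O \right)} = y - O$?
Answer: $-13$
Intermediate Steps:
$u{\left(J{\left(4,5 \right)} \right)} - 3 p{\left(4,o \right)} = \left(-2 - \left(4 - 5\right)\right) - 12 = \left(-2 - -1\right) - 12 = \left(-2 + 1\right) - 12 = -1 - 12 = -13$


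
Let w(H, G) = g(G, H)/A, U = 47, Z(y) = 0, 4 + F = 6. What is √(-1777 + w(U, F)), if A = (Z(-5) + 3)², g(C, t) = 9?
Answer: 4*I*√111 ≈ 42.143*I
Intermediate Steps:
F = 2 (F = -4 + 6 = 2)
A = 9 (A = (0 + 3)² = 3² = 9)
w(H, G) = 1 (w(H, G) = 9/9 = 9*(⅑) = 1)
√(-1777 + w(U, F)) = √(-1777 + 1) = √(-1776) = 4*I*√111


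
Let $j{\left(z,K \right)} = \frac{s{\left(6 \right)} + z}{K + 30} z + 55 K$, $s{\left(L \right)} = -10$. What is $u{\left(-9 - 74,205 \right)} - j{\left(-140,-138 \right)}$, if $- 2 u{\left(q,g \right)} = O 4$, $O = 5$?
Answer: $\frac{69970}{9} \approx 7774.4$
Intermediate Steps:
$j{\left(z,K \right)} = 55 K + \frac{z \left(-10 + z\right)}{30 + K}$ ($j{\left(z,K \right)} = \frac{-10 + z}{K + 30} z + 55 K = \frac{-10 + z}{30 + K} z + 55 K = \frac{z \left(-10 + z\right)}{30 + K} + 55 K = 55 K + \frac{z \left(-10 + z\right)}{30 + K}$)
$u{\left(q,g \right)} = -10$ ($u{\left(q,g \right)} = - \frac{5 \cdot 4}{2} = \left(- \frac{1}{2}\right) 20 = -10$)
$u{\left(-9 - 74,205 \right)} - j{\left(-140,-138 \right)} = -10 - \frac{\left(-140\right)^{2} - -1400 + 55 \left(-138\right)^{2} + 1650 \left(-138\right)}{30 - 138} = -10 - \frac{19600 + 1400 + 55 \cdot 19044 - 227700}{-108} = -10 - - \frac{19600 + 1400 + 1047420 - 227700}{108} = -10 - \left(- \frac{1}{108}\right) 840720 = -10 - - \frac{70060}{9} = -10 + \frac{70060}{9} = \frac{69970}{9}$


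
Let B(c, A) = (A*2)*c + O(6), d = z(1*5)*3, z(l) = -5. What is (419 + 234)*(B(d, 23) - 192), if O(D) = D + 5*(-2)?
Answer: -578558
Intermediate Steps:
d = -15 (d = -5*3 = -15)
O(D) = -10 + D (O(D) = D - 10 = -10 + D)
B(c, A) = -4 + 2*A*c (B(c, A) = (A*2)*c + (-10 + 6) = (2*A)*c - 4 = 2*A*c - 4 = -4 + 2*A*c)
(419 + 234)*(B(d, 23) - 192) = (419 + 234)*((-4 + 2*23*(-15)) - 192) = 653*((-4 - 690) - 192) = 653*(-694 - 192) = 653*(-886) = -578558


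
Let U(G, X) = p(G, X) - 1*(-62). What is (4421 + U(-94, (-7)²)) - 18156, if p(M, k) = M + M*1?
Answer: -13861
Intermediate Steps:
p(M, k) = 2*M (p(M, k) = M + M = 2*M)
U(G, X) = 62 + 2*G (U(G, X) = 2*G - 1*(-62) = 2*G + 62 = 62 + 2*G)
(4421 + U(-94, (-7)²)) - 18156 = (4421 + (62 + 2*(-94))) - 18156 = (4421 + (62 - 188)) - 18156 = (4421 - 126) - 18156 = 4295 - 18156 = -13861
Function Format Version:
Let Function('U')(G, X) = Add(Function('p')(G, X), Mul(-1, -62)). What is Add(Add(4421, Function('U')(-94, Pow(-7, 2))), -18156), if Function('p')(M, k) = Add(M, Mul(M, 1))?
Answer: -13861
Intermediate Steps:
Function('p')(M, k) = Mul(2, M) (Function('p')(M, k) = Add(M, M) = Mul(2, M))
Function('U')(G, X) = Add(62, Mul(2, G)) (Function('U')(G, X) = Add(Mul(2, G), Mul(-1, -62)) = Add(Mul(2, G), 62) = Add(62, Mul(2, G)))
Add(Add(4421, Function('U')(-94, Pow(-7, 2))), -18156) = Add(Add(4421, Add(62, Mul(2, -94))), -18156) = Add(Add(4421, Add(62, -188)), -18156) = Add(Add(4421, -126), -18156) = Add(4295, -18156) = -13861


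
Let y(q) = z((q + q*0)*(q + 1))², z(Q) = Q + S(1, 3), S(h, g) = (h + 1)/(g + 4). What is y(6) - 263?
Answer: 74729/49 ≈ 1525.1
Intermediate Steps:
S(h, g) = (1 + h)/(4 + g)
z(Q) = 2/7 + Q (z(Q) = Q + (1 + 1)/(4 + 3) = Q + 2/7 = 2/7 + Q)
y(q) = (2/7 + q*(1 + q))² (y(q) = (2/7 + (q + q*0)*(q + 1))² = (2/7 + (q + 0)*(1 + q))² = (2/7 + q*(1 + q))²)
y(6) - 263 = (2 + 7*6*(1 + 6))²/49 - 263 = (2 + 7*6*7)²/49 - 263 = (2 + 294)²/49 - 263 = (1/49)*296² - 263 = (1/49)*87616 - 263 = 87616/49 - 263 = 74729/49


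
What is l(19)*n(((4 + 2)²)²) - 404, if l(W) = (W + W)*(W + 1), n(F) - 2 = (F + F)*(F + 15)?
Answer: 2582566236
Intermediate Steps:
n(F) = 2 + 2*F*(15 + F) (n(F) = 2 + (F + F)*(F + 15) = 2 + (2*F)*(15 + F) = 2 + 2*F*(15 + F))
l(W) = 2*W*(1 + W) (l(W) = (2*W)*(1 + W) = 2*W*(1 + W))
l(19)*n(((4 + 2)²)²) - 404 = (2*19*(1 + 19))*(2 + 2*(((4 + 2)²)²)² + 30*((4 + 2)²)²) - 404 = (2*19*20)*(2 + 2*((6²)²)² + 30*(6²)²) - 404 = 760*(2 + 2*(36²)² + 30*36²) - 404 = 760*(2 + 2*1296² + 30*1296) - 404 = 760*(2 + 2*1679616 + 38880) - 404 = 760*(2 + 3359232 + 38880) - 404 = 760*3398114 - 404 = 2582566640 - 404 = 2582566236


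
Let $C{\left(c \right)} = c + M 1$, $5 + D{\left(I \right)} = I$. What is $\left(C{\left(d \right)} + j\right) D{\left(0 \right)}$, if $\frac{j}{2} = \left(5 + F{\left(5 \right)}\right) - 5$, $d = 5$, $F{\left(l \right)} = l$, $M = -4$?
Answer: $-55$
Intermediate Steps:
$D{\left(I \right)} = -5 + I$
$C{\left(c \right)} = -4 + c$ ($C{\left(c \right)} = c - 4 = -4 + c$)
$j = 10$ ($j = 2 \left(\left(5 + 5\right) - 5\right) = 2 \left(10 - 5\right) = 2 \cdot 5 = 10$)
$\left(C{\left(d \right)} + j\right) D{\left(0 \right)} = \left(\left(-4 + 5\right) + 10\right) \left(-5 + 0\right) = \left(1 + 10\right) \left(-5\right) = 11 \left(-5\right) = -55$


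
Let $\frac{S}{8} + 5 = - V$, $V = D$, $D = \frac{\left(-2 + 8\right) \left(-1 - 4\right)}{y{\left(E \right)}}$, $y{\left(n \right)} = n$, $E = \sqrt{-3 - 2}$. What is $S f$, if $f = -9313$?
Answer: $372520 + 447024 i \sqrt{5} \approx 3.7252 \cdot 10^{5} + 9.9958 \cdot 10^{5} i$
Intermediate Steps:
$E = i \sqrt{5}$ ($E = \sqrt{-5} = i \sqrt{5} \approx 2.2361 i$)
$D = 6 i \sqrt{5}$ ($D = \frac{\left(-2 + 8\right) \left(-1 - 4\right)}{i \sqrt{5}} = 6 \left(-5\right) \left(- \frac{i \sqrt{5}}{5}\right) = - 30 \left(- \frac{i \sqrt{5}}{5}\right) = 6 i \sqrt{5} \approx 13.416 i$)
$V = 6 i \sqrt{5} \approx 13.416 i$
$S = -40 - 48 i \sqrt{5}$ ($S = -40 + 8 \left(- 6 i \sqrt{5}\right) = -40 - 48 i \sqrt{5} \approx -40.0 - 107.33 i$)
$S f = \left(-40 - 48 i \sqrt{5}\right) \left(-9313\right) = 372520 + 447024 i \sqrt{5}$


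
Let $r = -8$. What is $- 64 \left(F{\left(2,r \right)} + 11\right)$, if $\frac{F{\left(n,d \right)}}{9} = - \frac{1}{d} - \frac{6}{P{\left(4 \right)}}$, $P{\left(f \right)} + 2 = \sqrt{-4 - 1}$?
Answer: $-1544 - 384 i \sqrt{5} \approx -1544.0 - 858.65 i$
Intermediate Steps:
$P{\left(f \right)} = -2 + i \sqrt{5}$ ($P{\left(f \right)} = -2 + \sqrt{-4 - 1} = -2 + \sqrt{-5} = -2 + i \sqrt{5}$)
$F{\left(n,d \right)} = - \frac{54}{-2 + i \sqrt{5}} - \frac{9}{d}$ ($F{\left(n,d \right)} = 9 \left(- \frac{1}{d} - \frac{6}{-2 + i \sqrt{5}}\right) = - \frac{54}{-2 + i \sqrt{5}} - \frac{9}{d}$)
$- 64 \left(F{\left(2,r \right)} + 11\right) = - 64 \left(\left(- \frac{9}{-8} + \frac{54}{2 - i \sqrt{5}}\right) + 11\right) = - 64 \left(\left(\left(-9\right) \left(- \frac{1}{8}\right) + \frac{54}{2 - i \sqrt{5}}\right) + 11\right) = - 64 \left(\left(\frac{9}{8} + \frac{54}{2 - i \sqrt{5}}\right) + 11\right) = - 64 \left(\frac{97}{8} + \frac{54}{2 - i \sqrt{5}}\right) = -776 - \frac{3456}{2 - i \sqrt{5}}$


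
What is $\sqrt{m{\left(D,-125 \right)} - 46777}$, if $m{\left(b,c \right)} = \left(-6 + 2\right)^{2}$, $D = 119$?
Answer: $i \sqrt{46761} \approx 216.24 i$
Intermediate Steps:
$m{\left(b,c \right)} = 16$ ($m{\left(b,c \right)} = \left(-4\right)^{2} = 16$)
$\sqrt{m{\left(D,-125 \right)} - 46777} = \sqrt{16 - 46777} = \sqrt{-46761} = i \sqrt{46761}$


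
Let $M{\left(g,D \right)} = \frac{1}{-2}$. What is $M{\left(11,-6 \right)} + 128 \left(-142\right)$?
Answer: $- \frac{36353}{2} \approx -18177.0$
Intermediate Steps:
$M{\left(g,D \right)} = - \frac{1}{2}$
$M{\left(11,-6 \right)} + 128 \left(-142\right) = - \frac{1}{2} + 128 \left(-142\right) = - \frac{1}{2} - 18176 = - \frac{36353}{2}$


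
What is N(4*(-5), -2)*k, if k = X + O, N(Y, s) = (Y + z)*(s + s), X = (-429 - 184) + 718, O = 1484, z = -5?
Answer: 158900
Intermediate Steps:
X = 105 (X = -613 + 718 = 105)
N(Y, s) = 2*s*(-5 + Y) (N(Y, s) = (Y - 5)*(s + s) = (-5 + Y)*(2*s) = 2*s*(-5 + Y))
k = 1589 (k = 105 + 1484 = 1589)
N(4*(-5), -2)*k = (2*(-2)*(-5 + 4*(-5)))*1589 = (2*(-2)*(-5 - 20))*1589 = (2*(-2)*(-25))*1589 = 100*1589 = 158900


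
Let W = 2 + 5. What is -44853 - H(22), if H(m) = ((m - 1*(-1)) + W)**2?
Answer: -45753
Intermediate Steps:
W = 7
H(m) = (8 + m)**2 (H(m) = ((m - 1*(-1)) + 7)**2 = ((m + 1) + 7)**2 = ((1 + m) + 7)**2 = (8 + m)**2)
-44853 - H(22) = -44853 - (8 + 22)**2 = -44853 - 1*30**2 = -44853 - 1*900 = -44853 - 900 = -45753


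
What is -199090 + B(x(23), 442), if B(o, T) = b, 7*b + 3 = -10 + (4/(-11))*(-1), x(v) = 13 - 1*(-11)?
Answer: -15330069/77 ≈ -1.9909e+5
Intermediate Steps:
x(v) = 24 (x(v) = 13 + 11 = 24)
b = -139/77 (b = -3/7 + (-10 + (4/(-11))*(-1))/7 = -3/7 + (-10 + (4*(-1/11))*(-1))/7 = -3/7 + (-10 - 4/11*(-1))/7 = -3/7 + (-10 + 4/11)/7 = -3/7 + (⅐)*(-106/11) = -3/7 - 106/77 = -139/77 ≈ -1.8052)
B(o, T) = -139/77
-199090 + B(x(23), 442) = -199090 - 139/77 = -15330069/77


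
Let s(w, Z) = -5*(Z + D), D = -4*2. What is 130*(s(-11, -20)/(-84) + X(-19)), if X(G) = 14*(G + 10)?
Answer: -49790/3 ≈ -16597.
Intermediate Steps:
D = -8
s(w, Z) = 40 - 5*Z (s(w, Z) = -5*(Z - 8) = -5*(-8 + Z) = 40 - 5*Z)
X(G) = 140 + 14*G (X(G) = 14*(10 + G) = 140 + 14*G)
130*(s(-11, -20)/(-84) + X(-19)) = 130*((40 - 5*(-20))/(-84) + (140 + 14*(-19))) = 130*((40 + 100)*(-1/84) + (140 - 266)) = 130*(140*(-1/84) - 126) = 130*(-5/3 - 126) = 130*(-383/3) = -49790/3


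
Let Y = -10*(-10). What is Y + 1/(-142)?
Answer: 14199/142 ≈ 99.993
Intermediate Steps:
Y = 100
Y + 1/(-142) = 100 + 1/(-142) = 100 - 1/142 = 14199/142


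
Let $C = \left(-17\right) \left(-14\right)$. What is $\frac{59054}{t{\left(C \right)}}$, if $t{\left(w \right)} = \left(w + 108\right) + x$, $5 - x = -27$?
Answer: $\frac{29527}{189} \approx 156.23$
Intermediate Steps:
$C = 238$
$x = 32$ ($x = 5 - -27 = 5 + 27 = 32$)
$t{\left(w \right)} = 140 + w$ ($t{\left(w \right)} = \left(w + 108\right) + 32 = \left(108 + w\right) + 32 = 140 + w$)
$\frac{59054}{t{\left(C \right)}} = \frac{59054}{140 + 238} = \frac{59054}{378} = 59054 \cdot \frac{1}{378} = \frac{29527}{189}$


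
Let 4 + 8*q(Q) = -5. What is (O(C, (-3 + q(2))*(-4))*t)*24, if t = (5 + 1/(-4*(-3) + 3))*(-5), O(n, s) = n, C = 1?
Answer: -608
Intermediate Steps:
q(Q) = -9/8 (q(Q) = -½ + (⅛)*(-5) = -½ - 5/8 = -9/8)
t = -76/3 (t = (5 + 1/(12 + 3))*(-5) = (5 + 1/15)*(-5) = (76/15)*(-5) = -76/3 ≈ -25.333)
(O(C, (-3 + q(2))*(-4))*t)*24 = (1*(-76/3))*24 = -76/3*24 = -608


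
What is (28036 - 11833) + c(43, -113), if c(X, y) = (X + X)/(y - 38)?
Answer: 2446567/151 ≈ 16202.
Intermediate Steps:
c(X, y) = 2*X/(-38 + y) (c(X, y) = (2*X)/(-38 + y) = 2*X/(-38 + y))
(28036 - 11833) + c(43, -113) = (28036 - 11833) + 2*43/(-38 - 113) = 16203 + 2*43/(-151) = 16203 + 2*43*(-1/151) = 16203 - 86/151 = 2446567/151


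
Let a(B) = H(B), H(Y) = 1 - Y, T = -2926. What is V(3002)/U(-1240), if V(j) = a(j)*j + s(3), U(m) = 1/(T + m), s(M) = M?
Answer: 37531489834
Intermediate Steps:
a(B) = 1 - B
U(m) = 1/(-2926 + m)
V(j) = 3 + j*(1 - j) (V(j) = (1 - j)*j + 3 = j*(1 - j) + 3 = 3 + j*(1 - j))
V(3002)/U(-1240) = (3 - 1*3002*(-1 + 3002))/(1/(-2926 - 1240)) = (3 - 1*3002*3001)/(1/(-4166)) = (3 - 9009002)/(-1/4166) = -9008999*(-4166) = 37531489834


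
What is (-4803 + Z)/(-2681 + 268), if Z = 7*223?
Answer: 3242/2413 ≈ 1.3436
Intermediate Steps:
Z = 1561
(-4803 + Z)/(-2681 + 268) = (-4803 + 1561)/(-2681 + 268) = -3242/(-2413) = -3242*(-1/2413) = 3242/2413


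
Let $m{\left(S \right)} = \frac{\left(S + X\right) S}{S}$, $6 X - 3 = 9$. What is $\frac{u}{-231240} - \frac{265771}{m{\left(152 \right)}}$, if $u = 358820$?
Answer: $- \frac{69900164}{40467} \approx -1727.3$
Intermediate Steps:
$X = 2$ ($X = \frac{1}{2} + \frac{1}{6} \cdot 9 = \frac{1}{2} + \frac{3}{2} = 2$)
$m{\left(S \right)} = 2 + S$ ($m{\left(S \right)} = \frac{\left(S + 2\right) S}{S} = \frac{\left(2 + S\right) S}{S} = \frac{S \left(2 + S\right)}{S} = 2 + S$)
$\frac{u}{-231240} - \frac{265771}{m{\left(152 \right)}} = \frac{358820}{-231240} - \frac{265771}{2 + 152} = 358820 \left(- \frac{1}{231240}\right) - \frac{265771}{154} = - \frac{17941}{11562} - \frac{24161}{14} = - \frac{69900164}{40467}$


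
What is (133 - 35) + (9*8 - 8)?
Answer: 162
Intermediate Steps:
(133 - 35) + (9*8 - 8) = 98 + (72 - 8) = 98 + 64 = 162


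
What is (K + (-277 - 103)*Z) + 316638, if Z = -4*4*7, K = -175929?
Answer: 183269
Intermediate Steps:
Z = -112 (Z = -16*7 = -112)
(K + (-277 - 103)*Z) + 316638 = (-175929 + (-277 - 103)*(-112)) + 316638 = (-175929 - 380*(-112)) + 316638 = (-175929 + 42560) + 316638 = -133369 + 316638 = 183269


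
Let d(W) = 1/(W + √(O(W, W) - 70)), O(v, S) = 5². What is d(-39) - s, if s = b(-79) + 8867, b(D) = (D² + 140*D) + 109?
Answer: -2169967/522 - I*√5/522 ≈ -4157.0 - 0.0042837*I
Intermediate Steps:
O(v, S) = 25
b(D) = 109 + D² + 140*D
d(W) = 1/(W + 3*I*√5) (d(W) = 1/(W + √(25 - 70)) = 1/(W + √(-45)) = 1/(W + 3*I*√5))
s = 4157 (s = (109 + (-79)² + 140*(-79)) + 8867 = (109 + 6241 - 11060) + 8867 = -4710 + 8867 = 4157)
d(-39) - s = 1/(-39 + 3*I*√5) - 1*4157 = 1/(-39 + 3*I*√5) - 4157 = -4157 + 1/(-39 + 3*I*√5)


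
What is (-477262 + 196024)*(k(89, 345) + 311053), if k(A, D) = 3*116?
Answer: -87577794438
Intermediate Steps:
k(A, D) = 348
(-477262 + 196024)*(k(89, 345) + 311053) = (-477262 + 196024)*(348 + 311053) = -281238*311401 = -87577794438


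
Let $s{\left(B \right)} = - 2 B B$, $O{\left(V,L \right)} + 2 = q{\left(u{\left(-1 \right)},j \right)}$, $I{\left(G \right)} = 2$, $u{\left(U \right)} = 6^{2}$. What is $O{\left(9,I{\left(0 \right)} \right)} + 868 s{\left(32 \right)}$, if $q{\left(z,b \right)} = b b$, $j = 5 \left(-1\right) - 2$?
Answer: $-1777617$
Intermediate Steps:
$u{\left(U \right)} = 36$
$j = -7$ ($j = -5 - 2 = -7$)
$q{\left(z,b \right)} = b^{2}$
$O{\left(V,L \right)} = 47$ ($O{\left(V,L \right)} = -2 + \left(-7\right)^{2} = -2 + 49 = 47$)
$s{\left(B \right)} = - 2 B^{2}$
$O{\left(9,I{\left(0 \right)} \right)} + 868 s{\left(32 \right)} = 47 + 868 \left(- 2 \cdot 32^{2}\right) = 47 + 868 \left(\left(-2\right) 1024\right) = 47 + 868 \left(-2048\right) = 47 - 1777664 = -1777617$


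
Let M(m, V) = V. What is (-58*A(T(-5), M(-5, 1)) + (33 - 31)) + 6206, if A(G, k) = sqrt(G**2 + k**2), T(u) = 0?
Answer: 6150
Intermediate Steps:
(-58*A(T(-5), M(-5, 1)) + (33 - 31)) + 6206 = (-58*sqrt(0**2 + 1**2) + (33 - 31)) + 6206 = (-58*sqrt(0 + 1) + 2) + 6206 = (-58*sqrt(1) + 2) + 6206 = (-58*1 + 2) + 6206 = (-58 + 2) + 6206 = -56 + 6206 = 6150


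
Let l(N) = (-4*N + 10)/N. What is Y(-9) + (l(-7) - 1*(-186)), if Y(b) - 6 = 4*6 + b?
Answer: 1411/7 ≈ 201.57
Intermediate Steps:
Y(b) = 30 + b (Y(b) = 6 + (4*6 + b) = 6 + (24 + b) = 30 + b)
l(N) = (10 - 4*N)/N
Y(-9) + (l(-7) - 1*(-186)) = (30 - 9) + ((-4 + 10/(-7)) - 1*(-186)) = 21 + ((-4 + 10*(-⅐)) + 186) = 21 + ((-4 - 10/7) + 186) = 21 + (-38/7 + 186) = 21 + 1264/7 = 1411/7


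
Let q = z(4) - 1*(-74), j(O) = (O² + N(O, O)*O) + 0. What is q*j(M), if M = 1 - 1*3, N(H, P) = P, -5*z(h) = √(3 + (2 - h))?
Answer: 2952/5 ≈ 590.40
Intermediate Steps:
z(h) = -√(5 - h)/5 (z(h) = -√(3 + (2 - h))/5 = -√(5 - h)/5)
M = -2 (M = 1 - 3 = -2)
j(O) = 2*O² (j(O) = (O² + O*O) + 0 = (O² + O²) + 0 = 2*O² + 0 = 2*O²)
q = 369/5 (q = -√(5 - 1*4)/5 - 1*(-74) = -√(5 - 4)/5 + 74 = -√1/5 + 74 = -⅕*1 + 74 = -⅕ + 74 = 369/5 ≈ 73.800)
q*j(M) = 369*(2*(-2)²)/5 = 369*(2*4)/5 = (369/5)*8 = 2952/5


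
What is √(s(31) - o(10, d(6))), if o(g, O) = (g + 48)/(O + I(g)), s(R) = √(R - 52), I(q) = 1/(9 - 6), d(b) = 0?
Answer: √(-174 + I*√21) ≈ 0.1737 + 13.192*I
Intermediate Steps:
I(q) = ⅓ (I(q) = 1/3 = ⅓)
s(R) = √(-52 + R)
o(g, O) = (48 + g)/(⅓ + O) (o(g, O) = (g + 48)/(O + ⅓) = (48 + g)/(⅓ + O))
√(s(31) - o(10, d(6))) = √(√(-52 + 31) - 3*(48 + 10)/(1 + 3*0)) = √(√(-21) - 3*58/(1 + 0)) = √(I*√21 - 3*58/1) = √(I*√21 - 3*58) = √(I*√21 - 1*174) = √(I*√21 - 174) = √(-174 + I*√21)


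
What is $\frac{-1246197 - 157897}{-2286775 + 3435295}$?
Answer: $- \frac{702047}{574260} \approx -1.2225$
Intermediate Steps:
$\frac{-1246197 - 157897}{-2286775 + 3435295} = - \frac{1404094}{1148520} = \left(-1404094\right) \frac{1}{1148520} = - \frac{702047}{574260}$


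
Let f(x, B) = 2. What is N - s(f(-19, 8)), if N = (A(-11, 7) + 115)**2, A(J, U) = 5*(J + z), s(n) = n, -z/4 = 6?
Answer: 3598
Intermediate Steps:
z = -24 (z = -4*6 = -24)
A(J, U) = -120 + 5*J (A(J, U) = 5*(J - 24) = 5*(-24 + J) = -120 + 5*J)
N = 3600 (N = ((-120 + 5*(-11)) + 115)**2 = ((-120 - 55) + 115)**2 = (-175 + 115)**2 = (-60)**2 = 3600)
N - s(f(-19, 8)) = 3600 - 1*2 = 3600 - 2 = 3598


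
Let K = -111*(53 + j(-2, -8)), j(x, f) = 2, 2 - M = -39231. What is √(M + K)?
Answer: 2*√8282 ≈ 182.01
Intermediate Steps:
M = 39233 (M = 2 - 1*(-39231) = 2 + 39231 = 39233)
K = -6105 (K = -111*(53 + 2) = -111*55 = -6105)
√(M + K) = √(39233 - 6105) = √33128 = 2*√8282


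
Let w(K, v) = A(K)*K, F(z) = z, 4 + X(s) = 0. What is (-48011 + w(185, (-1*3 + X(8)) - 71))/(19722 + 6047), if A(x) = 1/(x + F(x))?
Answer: -96021/51538 ≈ -1.8631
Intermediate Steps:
X(s) = -4 (X(s) = -4 + 0 = -4)
A(x) = 1/(2*x) (A(x) = 1/(x + x) = 1/(2*x))
w(K, v) = ½ (w(K, v) = (1/(2*K))*K = ½)
(-48011 + w(185, (-1*3 + X(8)) - 71))/(19722 + 6047) = (-48011 + ½)/(19722 + 6047) = -96021/2/25769 = -96021/2*1/25769 = -96021/51538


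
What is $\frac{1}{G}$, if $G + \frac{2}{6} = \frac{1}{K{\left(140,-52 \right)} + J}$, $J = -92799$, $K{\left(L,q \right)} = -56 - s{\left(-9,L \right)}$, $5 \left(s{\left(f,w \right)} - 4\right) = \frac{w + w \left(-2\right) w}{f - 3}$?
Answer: $- \frac{93510}{31171} \approx -2.9999$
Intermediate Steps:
$s{\left(f,w \right)} = 4 + \frac{w - 2 w^{2}}{5 \left(-3 + f\right)}$ ($s{\left(f,w \right)} = 4 + \frac{\left(w + w \left(-2\right) w\right) \frac{1}{f - 3}}{5} = 4 + \frac{\left(w + - 2 w w\right) \frac{1}{-3 + f}}{5} = 4 + \frac{\left(w - 2 w^{2}\right) \frac{1}{-3 + f}}{5} = 4 + \frac{\frac{1}{-3 + f} \left(w - 2 w^{2}\right)}{5} = 4 + \frac{w - 2 w^{2}}{5 \left(-3 + f\right)}$)
$K{\left(L,q \right)} = -60 - \frac{L^{2}}{30} + \frac{L}{60}$ ($K{\left(L,q \right)} = -56 - \frac{-60 + L - 2 L^{2} + 20 \left(-9\right)}{5 \left(-3 - 9\right)} = -56 - \frac{-60 + L - 2 L^{2} - 180}{5 \left(-12\right)} = -56 - \frac{1}{5} \left(- \frac{1}{12}\right) \left(-240 + L - 2 L^{2}\right) = -56 - \left(4 - \frac{L}{60} + \frac{L^{2}}{30}\right) = -60 - \frac{L^{2}}{30} + \frac{L}{60}$)
$G = - \frac{31171}{93510}$ ($G = - \frac{1}{3} + \frac{1}{\left(-60 - \frac{140^{2}}{30} + \frac{1}{60} \cdot 140\right) - 92799} = - \frac{1}{3} + \frac{1}{\left(-60 - \frac{1960}{3} + \frac{7}{3}\right) - 92799} = - \frac{1}{3} + \frac{1}{-711 - 92799} = - \frac{1}{3} + \frac{1}{-93510} = - \frac{1}{3} - \frac{1}{93510} = - \frac{31171}{93510} \approx -0.33334$)
$\frac{1}{G} = \frac{1}{- \frac{31171}{93510}} = - \frac{93510}{31171}$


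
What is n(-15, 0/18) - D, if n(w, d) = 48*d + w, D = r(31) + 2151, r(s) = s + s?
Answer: -2228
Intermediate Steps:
r(s) = 2*s
D = 2213 (D = 2*31 + 2151 = 62 + 2151 = 2213)
n(w, d) = w + 48*d
n(-15, 0/18) - D = (-15 + 48*(0/18)) - 1*2213 = (-15 + 48*(0*(1/18))) - 2213 = (-15 + 48*0) - 2213 = (-15 + 0) - 2213 = -15 - 2213 = -2228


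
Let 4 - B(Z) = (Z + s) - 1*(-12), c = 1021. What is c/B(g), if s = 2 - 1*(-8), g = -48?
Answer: 1021/30 ≈ 34.033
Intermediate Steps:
s = 10 (s = 2 + 8 = 10)
B(Z) = -18 - Z (B(Z) = 4 - ((Z + 10) - 1*(-12)) = 4 - ((10 + Z) + 12) = 4 - (22 + Z) = 4 + (-22 - Z) = -18 - Z)
c/B(g) = 1021/(-18 - 1*(-48)) = 1021/(-18 + 48) = 1021/30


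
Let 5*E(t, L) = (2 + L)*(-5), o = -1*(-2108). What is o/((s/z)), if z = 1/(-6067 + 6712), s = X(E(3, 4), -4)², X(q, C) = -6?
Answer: 527/5805 ≈ 0.090784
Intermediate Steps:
o = 2108
E(t, L) = -2 - L (E(t, L) = ((2 + L)*(-5))/5 = (-10 - 5*L)/5 = -2 - L)
s = 36 (s = (-6)² = 36)
z = 1/645 ≈ 0.0015504
o/((s/z)) = 2108/((36/(1/645))) = 2108/((36*645)) = 2108/23220 = 2108*(1/23220) = 527/5805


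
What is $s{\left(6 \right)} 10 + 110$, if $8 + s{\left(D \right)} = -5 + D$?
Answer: $40$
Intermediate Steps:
$s{\left(D \right)} = -13 + D$ ($s{\left(D \right)} = -8 + \left(-5 + D\right) = -13 + D$)
$s{\left(6 \right)} 10 + 110 = \left(-13 + 6\right) 10 + 110 = \left(-7\right) 10 + 110 = -70 + 110 = 40$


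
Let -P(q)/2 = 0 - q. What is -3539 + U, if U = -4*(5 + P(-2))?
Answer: -3543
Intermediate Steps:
P(q) = 2*q (P(q) = -2*(0 - q) = -(-2)*q = 2*q)
U = -4 (U = -4*(5 + 2*(-2)) = -4*(5 - 4) = -4*1 = -4)
-3539 + U = -3539 - 4 = -3543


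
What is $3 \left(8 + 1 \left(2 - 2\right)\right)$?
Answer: $24$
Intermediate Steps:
$3 \left(8 + 1 \left(2 - 2\right)\right) = 3 \left(8 + 1 \cdot 0\right) = 3 \left(8 + 0\right) = 3 \cdot 8 = 24$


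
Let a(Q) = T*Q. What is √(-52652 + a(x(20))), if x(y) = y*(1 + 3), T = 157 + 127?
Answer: 2*I*√7483 ≈ 173.01*I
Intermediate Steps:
T = 284
x(y) = 4*y (x(y) = y*4 = 4*y)
a(Q) = 284*Q
√(-52652 + a(x(20))) = √(-52652 + 284*(4*20)) = √(-52652 + 284*80) = √(-52652 + 22720) = √(-29932) = 2*I*√7483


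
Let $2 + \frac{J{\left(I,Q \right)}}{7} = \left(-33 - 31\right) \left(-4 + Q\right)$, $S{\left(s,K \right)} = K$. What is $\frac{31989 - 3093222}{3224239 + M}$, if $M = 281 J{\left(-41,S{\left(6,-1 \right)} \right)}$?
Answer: $- \frac{3061233}{3849745} \approx -0.79518$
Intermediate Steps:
$J{\left(I,Q \right)} = 1778 - 448 Q$ ($J{\left(I,Q \right)} = -14 + 7 \left(-33 - 31\right) \left(-4 + Q\right) = -14 + 7 \left(- 64 \left(-4 + Q\right)\right) = -14 + 7 \left(256 - 64 Q\right) = -14 - \left(-1792 + 448 Q\right) = 1778 - 448 Q$)
$M = 625506$ ($M = 281 \left(1778 - -448\right) = 281 \left(1778 + 448\right) = 281 \cdot 2226 = 625506$)
$\frac{31989 - 3093222}{3224239 + M} = \frac{31989 - 3093222}{3224239 + 625506} = - \frac{3061233}{3849745}$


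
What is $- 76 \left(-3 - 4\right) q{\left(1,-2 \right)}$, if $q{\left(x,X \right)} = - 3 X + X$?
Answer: $2128$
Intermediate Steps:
$q{\left(x,X \right)} = - 2 X$
$- 76 \left(-3 - 4\right) q{\left(1,-2 \right)} = - 76 \left(-3 - 4\right) \left(\left(-2\right) \left(-2\right)\right) = - 76 \left(\left(-7\right) 4\right) = \left(-76\right) \left(-28\right) = 2128$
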